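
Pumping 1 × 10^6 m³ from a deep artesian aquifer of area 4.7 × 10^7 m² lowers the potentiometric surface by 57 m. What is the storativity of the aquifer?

S = ΔV / (A × Δh) = 1 × 10^6 m³ / (4.7 × 10^7 m² × 57 m) = 3.733 × 10^-4

S ≈ 3.7 × 10^-4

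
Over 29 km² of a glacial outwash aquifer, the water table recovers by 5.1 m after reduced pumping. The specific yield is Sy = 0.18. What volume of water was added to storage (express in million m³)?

ΔV ≈ 26.6 million m³

A = 29 km² = 2.9 × 10^7 m²
ΔV = Sy × A × Δh = 0.18 × 2.9 × 10^7 m² × 5.1 m = 2.662 × 10^7 m³
ΔV = 2.662 × 10^7 m³ = 26.62 million m³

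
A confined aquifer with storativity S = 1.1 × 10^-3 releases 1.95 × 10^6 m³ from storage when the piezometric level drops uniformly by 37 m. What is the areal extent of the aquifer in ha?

A = ΔV / (S × Δh) = 1.95 × 10^6 / (0.0011 × 37) = 4.791 × 10^7 m²
A = 4.791 × 10^7 m² = 4791 ha

A ≈ 4790 ha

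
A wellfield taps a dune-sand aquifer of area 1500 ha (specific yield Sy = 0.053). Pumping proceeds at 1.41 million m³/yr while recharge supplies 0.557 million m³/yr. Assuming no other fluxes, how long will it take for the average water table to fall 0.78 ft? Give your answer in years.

A = 1500 ha = 1.5 × 10^7 m²
Δh = 0.78 ft = 0.2377 m
ΔV = Sy × A × Δh = 0.053 × 1.5 × 10^7 × 0.2377 = 1.89 × 10^5 m³
Net withdrawal = 1.41 − 0.557 = 0.853 million m³/yr = 2337 m³/d
t = ΔV / Q = 1.89 × 10^5 m³ / 2337 m³/d = 80.88 d
t = 80.88 d ≈ 0.2216 years

t ≈ 0.222 years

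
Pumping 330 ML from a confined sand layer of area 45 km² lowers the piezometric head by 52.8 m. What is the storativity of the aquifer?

A = 45 km² = 4.5 × 10^7 m²
ΔV = 330 ML = 3.3 × 10^5 m³
S = ΔV / (A × Δh) = 3.3 × 10^5 m³ / (4.5 × 10^7 m² × 52.8 m) = 1.389 × 10^-4

S ≈ 1.4 × 10^-4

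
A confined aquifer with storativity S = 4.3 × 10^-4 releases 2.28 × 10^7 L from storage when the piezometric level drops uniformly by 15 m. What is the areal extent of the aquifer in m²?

ΔV = 2.28 × 10^7 L = 22800 m³
A = ΔV / (S × Δh) = 22800 / (4.3 × 10^-4 × 15) = 3.535 × 10^6 m²

A ≈ 3.53 × 10^6 m²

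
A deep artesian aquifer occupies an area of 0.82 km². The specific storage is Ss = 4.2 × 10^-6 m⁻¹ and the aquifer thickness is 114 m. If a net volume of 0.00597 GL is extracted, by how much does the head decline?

S = Ss × b = 4.2 × 10^-6 m⁻¹ × 114 m = 4.788 × 10^-4
A = 0.82 km² = 8.2 × 10^5 m²
ΔV = 0.00597 GL = 5970 m³
Δh = ΔV / (S × A) = 5970 m³ / (4.788 × 10^-4 × 8.2 × 10^5 m²) = 15.21 m

Δh ≈ 15.2 m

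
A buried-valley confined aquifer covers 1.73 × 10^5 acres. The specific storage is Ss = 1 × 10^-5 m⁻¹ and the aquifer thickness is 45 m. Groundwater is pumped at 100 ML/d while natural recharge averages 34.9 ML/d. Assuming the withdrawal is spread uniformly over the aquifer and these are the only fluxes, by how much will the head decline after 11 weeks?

Δh ≈ 15.9 m

S = Ss × b = 1 × 10^-5 m⁻¹ × 45 m = 4.5 × 10^-4
A = 1.73 × 10^5 acres = 7.001 × 10^8 m²
Net abstraction = 100 − 34.9 = 65.1 ML/d
Q_net = 65.1 ML/d = 65100 m³/d
t = 11 weeks = 77 d
ΔV = Q × t = 65100 m³/d × 77 d = 5.013 × 10^6 m³
Δh = ΔV / (S × A) = 5.013 × 10^6 / (4.5 × 10^-4 × 7.001 × 10^8) = 15.91 m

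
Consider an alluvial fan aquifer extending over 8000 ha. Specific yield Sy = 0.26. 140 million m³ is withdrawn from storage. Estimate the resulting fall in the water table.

Δh ≈ 6.73 m

A = 8000 ha = 8 × 10^7 m²
ΔV = 140 million m³ = 1.4 × 10^8 m³
Δh = ΔV / (Sy × A) = 1.4 × 10^8 m³ / (0.26 × 8 × 10^7 m²) = 6.731 m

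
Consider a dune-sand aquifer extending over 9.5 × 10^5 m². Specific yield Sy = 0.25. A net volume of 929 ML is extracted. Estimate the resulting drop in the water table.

Δh ≈ 3.91 m

ΔV = 929 ML = 9.29 × 10^5 m³
Δh = ΔV / (Sy × A) = 9.29 × 10^5 m³ / (0.25 × 9.5 × 10^5 m²) = 3.912 m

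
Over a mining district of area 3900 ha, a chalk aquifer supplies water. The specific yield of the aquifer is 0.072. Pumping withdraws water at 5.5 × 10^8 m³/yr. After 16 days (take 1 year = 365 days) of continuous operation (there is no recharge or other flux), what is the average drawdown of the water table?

A = 3900 ha = 3.9 × 10^7 m²
Q = 5.5 × 10^8 m³/yr = 1.507 × 10^6 m³/d
ΔV = Q × t = 1.507 × 10^6 m³/d × 16 d = 2.411 × 10^7 m³
Δh = ΔV / (Sy × A) = 2.411 × 10^7 / (0.072 × 3.9 × 10^7) = 8.586 m

Δh ≈ 8.59 m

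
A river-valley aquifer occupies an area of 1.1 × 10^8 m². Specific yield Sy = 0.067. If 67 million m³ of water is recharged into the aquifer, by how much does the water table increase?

Δh ≈ 9.09 m

ΔV = 67 million m³ = 6.7 × 10^7 m³
Δh = ΔV / (Sy × A) = 6.7 × 10^7 m³ / (0.067 × 1.1 × 10^8 m²) = 9.091 m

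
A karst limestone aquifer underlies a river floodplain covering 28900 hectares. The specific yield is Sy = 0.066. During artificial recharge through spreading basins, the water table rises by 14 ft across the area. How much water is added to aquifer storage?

A = 28900 hectares = 2.89 × 10^8 m²
Δh = 14 ft = 4.267 m
ΔV = Sy × A × Δh = 0.066 × 2.89 × 10^8 m² × 4.267 m = 8.139 × 10^7 m³

ΔV ≈ 8.14 × 10^7 m³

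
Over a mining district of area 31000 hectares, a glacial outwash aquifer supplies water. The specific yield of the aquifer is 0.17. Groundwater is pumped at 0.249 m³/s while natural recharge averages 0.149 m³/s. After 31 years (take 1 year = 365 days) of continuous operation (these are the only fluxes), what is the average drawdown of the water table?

A = 31000 hectares = 3.1 × 10^8 m²
Net abstraction = 0.249 − 0.149 = 0.1 m³/s
Q_net = 0.1 m³/s = 8640 m³/d
t = 31 years = 11320 d
ΔV = Q × t = 8640 m³/d × 11320 d = 9.776 × 10^7 m³
Δh = ΔV / (Sy × A) = 9.776 × 10^7 / (0.17 × 3.1 × 10^8) = 1.855 m

Δh ≈ 1.86 m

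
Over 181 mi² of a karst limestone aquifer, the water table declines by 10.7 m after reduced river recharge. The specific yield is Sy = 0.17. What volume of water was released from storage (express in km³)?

A = 181 mi² = 4.688 × 10^8 m²
ΔV = Sy × A × Δh = 0.17 × 4.688 × 10^8 m² × 10.7 m = 8.527 × 10^8 m³
ΔV = 8.527 × 10^8 m³ = 0.8527 km³

ΔV ≈ 0.853 km³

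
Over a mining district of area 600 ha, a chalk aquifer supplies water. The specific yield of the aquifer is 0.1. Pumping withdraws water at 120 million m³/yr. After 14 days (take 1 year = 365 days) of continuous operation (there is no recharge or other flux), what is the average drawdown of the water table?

Δh ≈ 7.67 m

A = 600 ha = 6 × 10^6 m²
Q = 120 million m³/yr = 3.288 × 10^5 m³/d
ΔV = Q × t = 3.288 × 10^5 m³/d × 14 d = 4.603 × 10^6 m³
Δh = ΔV / (Sy × A) = 4.603 × 10^6 / (0.1 × 6 × 10^6) = 7.671 m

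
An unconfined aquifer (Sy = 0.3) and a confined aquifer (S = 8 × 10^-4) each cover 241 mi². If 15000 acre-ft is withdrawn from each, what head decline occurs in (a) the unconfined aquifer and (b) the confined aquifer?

A = 241 mi² = 6.242 × 10^8 m²
ΔV = 15000 acre-ft = 1.85 × 10^7 m³
Unconfined: Δh_u = ΔV/(Sy·A) = 1.85 × 10^7/(0.3 × 6.242 × 10^8) = 0.09881 m
Confined: Δh_c = ΔV/(S·A) = 1.85 × 10^7/(8 × 10^-4 × 6.242 × 10^8) = 37.05 m

Δh_u ≈ 0.0988 m; Δh_c ≈ 37.1 m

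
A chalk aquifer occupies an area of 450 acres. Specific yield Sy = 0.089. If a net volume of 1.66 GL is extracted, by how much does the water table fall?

Δh ≈ 10.2 m

A = 450 acres = 1.821 × 10^6 m²
ΔV = 1.66 GL = 1.66 × 10^6 m³
Δh = ΔV / (Sy × A) = 1.66 × 10^6 m³ / (0.089 × 1.821 × 10^6 m²) = 10.24 m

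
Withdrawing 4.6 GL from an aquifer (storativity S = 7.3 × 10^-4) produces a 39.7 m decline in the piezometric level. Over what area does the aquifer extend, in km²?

A ≈ 159 km²

ΔV = 4.6 GL = 4.6 × 10^6 m³
A = ΔV / (S × Δh) = 4.6 × 10^6 / (7.3 × 10^-4 × 39.7) = 1.587 × 10^8 m²
A = 1.587 × 10^8 m² = 158.7 km²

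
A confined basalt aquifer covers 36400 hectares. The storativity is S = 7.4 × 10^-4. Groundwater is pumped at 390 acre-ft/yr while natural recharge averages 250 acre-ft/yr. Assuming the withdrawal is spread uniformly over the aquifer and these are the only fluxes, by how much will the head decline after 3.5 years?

A = 36400 hectares = 3.64 × 10^8 m²
Net abstraction = 390 − 250 = 140 acre-ft/yr
Q_net = 140 acre-ft/yr = 473.1 m³/d
t = 3.5 years = 1278 d
ΔV = Q × t = 473.1 m³/d × 1278 d = 6.044 × 10^5 m³
Δh = ΔV / (S × A) = 6.044 × 10^5 / (7.4 × 10^-4 × 3.64 × 10^8) = 2.244 m

Δh ≈ 2.24 m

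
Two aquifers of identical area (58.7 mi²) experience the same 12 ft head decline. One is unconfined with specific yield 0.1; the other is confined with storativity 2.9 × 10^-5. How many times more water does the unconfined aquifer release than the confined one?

A = 58.7 mi² = 1.52 × 10^8 m²
Δh = 12 ft = 3.658 m
Unconfined: ΔV_u = Sy × A × Δh = 0.1 × 1.52 × 10^8 × 3.658 = 5.561 × 10^7 m³
Confined: ΔV_c = S × A × Δh = 2.9 × 10^-5 × 1.52 × 10^8 × 3.658 = 16130 m³
Ratio = ΔV_u / ΔV_c = Sy / S = 0.1 / 2.9 × 10^-5 = 3448

ΔV_u / ΔV_c ≈ 3450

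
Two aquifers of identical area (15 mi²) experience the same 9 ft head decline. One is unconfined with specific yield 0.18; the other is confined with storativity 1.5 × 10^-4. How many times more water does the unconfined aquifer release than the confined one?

ΔV_u / ΔV_c ≈ 1200

A = 15 mi² = 3.885 × 10^7 m²
Δh = 9 ft = 2.743 m
Unconfined: ΔV_u = Sy × A × Δh = 0.18 × 3.885 × 10^7 × 2.743 = 1.918 × 10^7 m³
Confined: ΔV_c = S × A × Δh = 1.5 × 10^-4 × 3.885 × 10^7 × 2.743 = 15990 m³
Ratio = ΔV_u / ΔV_c = Sy / S = 0.18 / 1.5 × 10^-4 = 1200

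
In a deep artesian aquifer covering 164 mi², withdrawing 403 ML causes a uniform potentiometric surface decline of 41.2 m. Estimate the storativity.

S ≈ 2.3 × 10^-5

A = 164 mi² = 4.248 × 10^8 m²
ΔV = 403 ML = 4.03 × 10^5 m³
S = ΔV / (A × Δh) = 4.03 × 10^5 m³ / (4.248 × 10^8 m² × 41.2 m) = 2.303 × 10^-5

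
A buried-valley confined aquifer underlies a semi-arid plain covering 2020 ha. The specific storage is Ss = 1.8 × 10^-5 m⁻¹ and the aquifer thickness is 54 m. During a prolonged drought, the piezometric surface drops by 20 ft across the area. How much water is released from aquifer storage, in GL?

S = Ss × b = 1.8 × 10^-5 m⁻¹ × 54 m = 9.72 × 10^-4
A = 2020 ha = 2.02 × 10^7 m²
Δh = 20 ft = 6.096 m
ΔV = S × A × Δh = 9.72 × 10^-4 × 2.02 × 10^7 m² × 6.096 m = 1.197 × 10^5 m³
ΔV = 1.197 × 10^5 m³ = 0.1197 GL

ΔV ≈ 0.12 GL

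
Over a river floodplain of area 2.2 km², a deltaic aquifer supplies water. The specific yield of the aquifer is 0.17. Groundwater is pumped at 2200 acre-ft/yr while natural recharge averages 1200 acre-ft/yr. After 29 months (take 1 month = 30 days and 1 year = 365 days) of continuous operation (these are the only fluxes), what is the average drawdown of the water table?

Δh ≈ 7.86 m

A = 2.2 km² = 2.2 × 10^6 m²
Net abstraction = 2200 − 1200 = 1000 acre-ft/yr
Q_net = 1000 acre-ft/yr = 3379 m³/d
t = 29 months = 870 d
ΔV = Q × t = 3379 m³/d × 870 d = 2.94 × 10^6 m³
Δh = ΔV / (Sy × A) = 2.94 × 10^6 / (0.17 × 2.2 × 10^6) = 7.861 m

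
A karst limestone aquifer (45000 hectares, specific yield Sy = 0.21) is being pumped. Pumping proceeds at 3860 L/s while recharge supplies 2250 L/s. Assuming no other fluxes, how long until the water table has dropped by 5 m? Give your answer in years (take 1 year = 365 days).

t ≈ 9.31 years

A = 45000 hectares = 4.5 × 10^8 m²
ΔV = Sy × A × Δh = 0.21 × 4.5 × 10^8 × 5 = 4.725 × 10^8 m³
Net withdrawal = 3860 − 2250 = 1610 L/s = 1.391 × 10^5 m³/d
t = ΔV / Q = 4.725 × 10^8 m³ / 1.391 × 10^5 m³/d = 3397 d
t = 3397 d ≈ 9.306 years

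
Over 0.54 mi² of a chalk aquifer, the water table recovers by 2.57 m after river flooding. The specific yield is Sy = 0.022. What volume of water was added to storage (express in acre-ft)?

ΔV ≈ 64.1 acre-ft

A = 0.54 mi² = 1.399 × 10^6 m²
ΔV = Sy × A × Δh = 0.022 × 1.399 × 10^6 m² × 2.57 m = 79080 m³
ΔV = 79080 m³ = 64.11 acre-ft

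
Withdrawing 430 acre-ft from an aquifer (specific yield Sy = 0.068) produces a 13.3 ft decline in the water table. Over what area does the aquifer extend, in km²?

Δh = 13.3 ft = 4.054 m
ΔV = 430 acre-ft = 5.304 × 10^5 m³
A = ΔV / (Sy × Δh) = 5.304 × 10^5 / (0.068 × 4.054) = 1.924 × 10^6 m²
A = 1.924 × 10^6 m² = 1.924 km²

A ≈ 1.92 km²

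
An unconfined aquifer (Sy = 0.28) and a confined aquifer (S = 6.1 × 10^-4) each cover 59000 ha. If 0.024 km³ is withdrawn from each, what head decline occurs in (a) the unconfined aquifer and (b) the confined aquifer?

Δh_u ≈ 0.145 m; Δh_c ≈ 66.7 m

A = 59000 ha = 5.9 × 10^8 m²
ΔV = 0.024 km³ = 2.4 × 10^7 m³
Unconfined: Δh_u = ΔV/(Sy·A) = 2.4 × 10^7/(0.28 × 5.9 × 10^8) = 0.1453 m
Confined: Δh_c = ΔV/(S·A) = 2.4 × 10^7/(6.1 × 10^-4 × 5.9 × 10^8) = 66.69 m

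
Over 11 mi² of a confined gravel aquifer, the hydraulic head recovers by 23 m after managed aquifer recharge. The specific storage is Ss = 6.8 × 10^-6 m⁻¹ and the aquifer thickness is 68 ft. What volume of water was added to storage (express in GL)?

b = 68 ft = 20.73 m
S = Ss × b = 6.8 × 10^-6 m⁻¹ × 20.73 m = 1.409 × 10^-4
A = 11 mi² = 2.849 × 10^7 m²
ΔV = S × A × Δh = 1.409 × 10^-4 × 2.849 × 10^7 m² × 23 m = 92350 m³
ΔV = 92350 m³ = 0.09235 GL

ΔV ≈ 0.0924 GL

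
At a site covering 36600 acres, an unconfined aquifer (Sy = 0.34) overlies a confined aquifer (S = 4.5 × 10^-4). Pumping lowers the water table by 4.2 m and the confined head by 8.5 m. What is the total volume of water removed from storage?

A = 36600 acres = 1.481 × 10^8 m²
Unconfined: ΔV_u = Sy × A × Δh_u = 0.34 × 1.481 × 10^8 × 4.2 = 2.115 × 10^8 m³
Confined: ΔV_c = S × A × Δh_c = 4.5 × 10^-4 × 1.481 × 10^8 × 8.5 = 5.665 × 10^5 m³
Total ΔV = 2.115 × 10^8 + 5.665 × 10^5 = 2.121 × 10^8 m³

ΔV ≈ 2.12 × 10^8 m³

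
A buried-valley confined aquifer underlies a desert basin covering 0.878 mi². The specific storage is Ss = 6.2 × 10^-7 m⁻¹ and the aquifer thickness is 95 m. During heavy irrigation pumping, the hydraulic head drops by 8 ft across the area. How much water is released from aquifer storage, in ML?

ΔV ≈ 0.327 ML

S = Ss × b = 6.2 × 10^-7 m⁻¹ × 95 m = 5.89 × 10^-5
A = 0.878 mi² = 2.274 × 10^6 m²
Δh = 8 ft = 2.438 m
ΔV = S × A × Δh = 5.89 × 10^-5 × 2.274 × 10^6 m² × 2.438 m = 326.6 m³
ΔV = 326.6 m³ = 0.3266 ML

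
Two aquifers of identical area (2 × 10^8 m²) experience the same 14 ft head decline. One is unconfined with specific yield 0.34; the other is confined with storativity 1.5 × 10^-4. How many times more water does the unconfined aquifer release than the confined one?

Δh = 14 ft = 4.267 m
Unconfined: ΔV_u = Sy × A × Δh = 0.34 × 2 × 10^8 × 4.267 = 2.902 × 10^8 m³
Confined: ΔV_c = S × A × Δh = 1.5 × 10^-4 × 2 × 10^8 × 4.267 = 1.28 × 10^5 m³
Ratio = ΔV_u / ΔV_c = Sy / S = 0.34 / 1.5 × 10^-4 = 2267

ΔV_u / ΔV_c ≈ 2270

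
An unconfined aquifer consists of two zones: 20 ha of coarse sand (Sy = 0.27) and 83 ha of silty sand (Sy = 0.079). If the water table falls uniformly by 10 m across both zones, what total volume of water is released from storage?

ΔV ≈ 1.2 × 10^6 m³

A₁ = 20 ha = 2 × 10^5 m²; A₂ = 83 ha = 8.3 × 10^5 m²
ΔV₁ = 0.27 × 2 × 10^5 × 10 = 5.4 × 10^5 m³
ΔV₂ = 0.079 × 8.3 × 10^5 × 10 = 6.557 × 10^5 m³
ΔV = ΔV₁ + ΔV₂ = 1.196 × 10^6 m³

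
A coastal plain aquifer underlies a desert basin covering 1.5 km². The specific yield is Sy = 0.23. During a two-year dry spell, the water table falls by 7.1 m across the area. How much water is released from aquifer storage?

ΔV ≈ 2.45 × 10^6 m³

A = 1.5 km² = 1.5 × 10^6 m²
ΔV = Sy × A × Δh = 0.23 × 1.5 × 10^6 m² × 7.1 m = 2.45 × 10^6 m³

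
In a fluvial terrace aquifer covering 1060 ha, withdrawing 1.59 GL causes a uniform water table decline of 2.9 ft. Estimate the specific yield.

Sy ≈ 0.17

A = 1060 ha = 1.06 × 10^7 m²
Δh = 2.9 ft = 0.8839 m
ΔV = 1.59 GL = 1.59 × 10^6 m³
Sy = ΔV / (A × Δh) = 1.59 × 10^6 m³ / (1.06 × 10^7 m² × 0.8839 m) = 0.1697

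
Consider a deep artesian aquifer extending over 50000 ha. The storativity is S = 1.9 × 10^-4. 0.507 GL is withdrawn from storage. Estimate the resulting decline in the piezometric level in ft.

Δh ≈ 17.5 ft

A = 50000 ha = 5 × 10^8 m²
ΔV = 0.507 GL = 5.07 × 10^5 m³
Δh = ΔV / (S × A) = 5.07 × 10^5 m³ / (1.9 × 10^-4 × 5 × 10^8 m²) = 5.337 m
Δh = 5.337 m = 17.51 ft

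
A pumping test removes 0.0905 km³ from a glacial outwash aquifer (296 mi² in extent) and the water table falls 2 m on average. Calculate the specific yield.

A = 296 mi² = 7.666 × 10^8 m²
ΔV = 0.0905 km³ = 9.05 × 10^7 m³
Sy = ΔV / (A × Δh) = 9.05 × 10^7 m³ / (7.666 × 10^8 m² × 2 m) = 0.05902

Sy ≈ 0.059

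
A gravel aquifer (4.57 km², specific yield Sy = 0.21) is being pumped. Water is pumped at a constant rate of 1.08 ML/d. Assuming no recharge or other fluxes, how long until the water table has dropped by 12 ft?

A = 4.57 km² = 4.57 × 10^6 m²
Δh = 12 ft = 3.658 m
ΔV = Sy × A × Δh = 0.21 × 4.57 × 10^6 × 3.658 = 3.51 × 10^6 m³
Q = 1.08 ML/d = 1080 m³/d
t = ΔV / Q = 3.51 × 10^6 m³ / 1080 m³/d = 3250 d

t ≈ 3250 days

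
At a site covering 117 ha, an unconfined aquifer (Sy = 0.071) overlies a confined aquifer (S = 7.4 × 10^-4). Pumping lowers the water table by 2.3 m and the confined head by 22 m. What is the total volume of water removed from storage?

A = 117 ha = 1.17 × 10^6 m²
Unconfined: ΔV_u = Sy × A × Δh_u = 0.071 × 1.17 × 10^6 × 2.3 = 1.911 × 10^5 m³
Confined: ΔV_c = S × A × Δh_c = 7.4 × 10^-4 × 1.17 × 10^6 × 22 = 19050 m³
Total ΔV = 1.911 × 10^5 + 19050 = 2.101 × 10^5 m³

ΔV ≈ 2.1 × 10^5 m³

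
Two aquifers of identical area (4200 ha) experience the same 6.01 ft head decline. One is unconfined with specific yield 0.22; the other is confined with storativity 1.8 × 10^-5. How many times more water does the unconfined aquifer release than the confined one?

A = 4200 ha = 4.2 × 10^7 m²
Δh = 6.01 ft = 1.832 m
Unconfined: ΔV_u = Sy × A × Δh = 0.22 × 4.2 × 10^7 × 1.832 = 1.693 × 10^7 m³
Confined: ΔV_c = S × A × Δh = 1.8 × 10^-5 × 4.2 × 10^7 × 1.832 = 1385 m³
Ratio = ΔV_u / ΔV_c = Sy / S = 0.22 / 1.8 × 10^-5 = 12220

ΔV_u / ΔV_c ≈ 12200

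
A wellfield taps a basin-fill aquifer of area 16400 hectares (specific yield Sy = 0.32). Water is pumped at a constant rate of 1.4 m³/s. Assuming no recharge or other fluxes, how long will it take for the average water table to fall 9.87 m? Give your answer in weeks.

A = 16400 hectares = 1.64 × 10^8 m²
ΔV = Sy × A × Δh = 0.32 × 1.64 × 10^8 × 9.87 = 5.18 × 10^8 m³
Q = 1.4 m³/s = 1.21 × 10^5 m³/d
t = ΔV / Q = 5.18 × 10^8 m³ / 1.21 × 10^5 m³/d = 4282 d
t = 4282 d ≈ 611.7 weeks

t ≈ 612 weeks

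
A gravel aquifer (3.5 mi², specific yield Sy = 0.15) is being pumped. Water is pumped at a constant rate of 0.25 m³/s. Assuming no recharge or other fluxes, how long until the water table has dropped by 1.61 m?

A = 3.5 mi² = 9.065 × 10^6 m²
ΔV = Sy × A × Δh = 0.15 × 9.065 × 10^6 × 1.61 = 2.189 × 10^6 m³
Q = 0.25 m³/s = 21600 m³/d
t = ΔV / Q = 2.189 × 10^6 m³ / 21600 m³/d = 101.4 d

t ≈ 101 days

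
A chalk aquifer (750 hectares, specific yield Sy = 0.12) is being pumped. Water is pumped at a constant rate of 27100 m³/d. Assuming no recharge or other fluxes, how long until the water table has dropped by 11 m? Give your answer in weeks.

A = 750 hectares = 7.5 × 10^6 m²
ΔV = Sy × A × Δh = 0.12 × 7.5 × 10^6 × 11 = 9.9 × 10^6 m³
t = ΔV / Q = 9.9 × 10^6 m³ / 27100 m³/d = 365.3 d
t = 365.3 d ≈ 52.19 weeks

t ≈ 52.2 weeks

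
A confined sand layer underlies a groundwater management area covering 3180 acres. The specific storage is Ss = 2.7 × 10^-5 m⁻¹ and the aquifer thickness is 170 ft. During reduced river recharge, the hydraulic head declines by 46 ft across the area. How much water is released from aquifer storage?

b = 170 ft = 51.82 m
S = Ss × b = 2.7 × 10^-5 m⁻¹ × 51.82 m = 1.399 × 10^-3
A = 3180 acres = 1.287 × 10^7 m²
Δh = 46 ft = 14.02 m
ΔV = S × A × Δh = 0.001399 × 1.287 × 10^7 m² × 14.02 m = 2.524 × 10^5 m³

ΔV ≈ 2.52 × 10^5 m³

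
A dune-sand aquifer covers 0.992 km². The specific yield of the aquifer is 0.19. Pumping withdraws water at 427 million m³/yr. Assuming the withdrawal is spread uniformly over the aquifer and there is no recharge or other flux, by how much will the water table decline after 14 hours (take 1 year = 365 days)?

A = 0.992 km² = 9.92 × 10^5 m²
Q = 427 million m³/yr = 1.17 × 10^6 m³/d
t = 14 hours = 0.5833 d
ΔV = Q × t = 1.17 × 10^6 m³/d × 0.5833 d = 6.824 × 10^5 m³
Δh = ΔV / (Sy × A) = 6.824 × 10^5 / (0.19 × 9.92 × 10^5) = 3.621 m

Δh ≈ 3.62 m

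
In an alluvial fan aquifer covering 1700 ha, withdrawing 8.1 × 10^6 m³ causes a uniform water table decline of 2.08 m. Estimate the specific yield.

Sy ≈ 0.23

A = 1700 ha = 1.7 × 10^7 m²
Sy = ΔV / (A × Δh) = 8.1 × 10^6 m³ / (1.7 × 10^7 m² × 2.08 m) = 0.2291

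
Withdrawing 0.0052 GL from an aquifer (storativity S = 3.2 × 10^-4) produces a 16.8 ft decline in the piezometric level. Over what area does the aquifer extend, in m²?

Δh = 16.8 ft = 5.121 m
ΔV = 0.0052 GL = 5200 m³
A = ΔV / (S × Δh) = 5200 / (3.2 × 10^-4 × 5.121) = 3.173 × 10^6 m²

A ≈ 3.17 × 10^6 m²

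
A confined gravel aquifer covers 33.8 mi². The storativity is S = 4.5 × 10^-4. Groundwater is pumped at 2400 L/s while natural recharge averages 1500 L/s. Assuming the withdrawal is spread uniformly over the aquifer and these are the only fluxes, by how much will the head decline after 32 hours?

Δh ≈ 2.63 m

A = 33.8 mi² = 8.754 × 10^7 m²
Net abstraction = 2400 − 1500 = 900 L/s
Q_net = 900 L/s = 77760 m³/d
t = 32 hours = 1.333 d
ΔV = Q × t = 77760 m³/d × 1.333 d = 1.037 × 10^5 m³
Δh = ΔV / (S × A) = 1.037 × 10^5 / (4.5 × 10^-4 × 8.754 × 10^7) = 2.632 m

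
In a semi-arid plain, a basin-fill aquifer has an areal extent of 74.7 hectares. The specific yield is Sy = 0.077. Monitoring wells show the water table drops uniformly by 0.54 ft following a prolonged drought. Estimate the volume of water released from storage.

ΔV ≈ 9470 m³

A = 74.7 hectares = 7.47 × 10^5 m²
Δh = 0.54 ft = 0.1646 m
ΔV = Sy × A × Δh = 0.077 × 7.47 × 10^5 m² × 0.1646 m = 9467 m³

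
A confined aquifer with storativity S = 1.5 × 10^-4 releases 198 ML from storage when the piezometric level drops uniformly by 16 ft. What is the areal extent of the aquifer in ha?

A ≈ 27100 ha

Δh = 16 ft = 4.877 m
ΔV = 198 ML = 1.98 × 10^5 m³
A = ΔV / (S × Δh) = 1.98 × 10^5 / (1.5 × 10^-4 × 4.877) = 2.707 × 10^8 m²
A = 2.707 × 10^8 m² = 27070 ha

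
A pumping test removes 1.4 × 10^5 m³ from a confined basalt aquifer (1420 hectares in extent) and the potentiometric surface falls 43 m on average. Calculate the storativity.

A = 1420 hectares = 1.42 × 10^7 m²
S = ΔV / (A × Δh) = 1.4 × 10^5 m³ / (1.42 × 10^7 m² × 43 m) = 2.293 × 10^-4

S ≈ 2.3 × 10^-4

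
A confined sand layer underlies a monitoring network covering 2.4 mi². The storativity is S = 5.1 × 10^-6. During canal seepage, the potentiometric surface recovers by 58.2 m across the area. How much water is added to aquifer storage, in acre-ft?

A = 2.4 mi² = 6.216 × 10^6 m²
ΔV = S × A × Δh = 5.1 × 10^-6 × 6.216 × 10^6 m² × 58.2 m = 1845 m³
ΔV = 1845 m³ = 1.496 acre-ft

ΔV ≈ 1.5 acre-ft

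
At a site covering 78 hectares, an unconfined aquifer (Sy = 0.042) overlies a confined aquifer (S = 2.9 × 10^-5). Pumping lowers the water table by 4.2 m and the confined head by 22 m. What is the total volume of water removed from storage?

A = 78 hectares = 7.8 × 10^5 m²
Unconfined: ΔV_u = Sy × A × Δh_u = 0.042 × 7.8 × 10^5 × 4.2 = 1.376 × 10^5 m³
Confined: ΔV_c = S × A × Δh_c = 2.9 × 10^-5 × 7.8 × 10^5 × 22 = 497.6 m³
Total ΔV = 1.376 × 10^5 + 497.6 = 1.381 × 10^5 m³

ΔV ≈ 1.38 × 10^5 m³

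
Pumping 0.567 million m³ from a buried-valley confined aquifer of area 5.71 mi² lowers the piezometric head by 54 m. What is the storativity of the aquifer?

S ≈ 7.1 × 10^-4

A = 5.71 mi² = 1.479 × 10^7 m²
ΔV = 0.567 million m³ = 5.67 × 10^5 m³
S = ΔV / (A × Δh) = 5.67 × 10^5 m³ / (1.479 × 10^7 m² × 54 m) = 7.1 × 10^-4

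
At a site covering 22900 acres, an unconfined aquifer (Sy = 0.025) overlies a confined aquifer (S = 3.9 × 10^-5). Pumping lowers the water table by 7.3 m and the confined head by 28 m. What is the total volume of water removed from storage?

ΔV ≈ 1.7 × 10^7 m³

A = 22900 acres = 9.267 × 10^7 m²
Unconfined: ΔV_u = Sy × A × Δh_u = 0.025 × 9.267 × 10^7 × 7.3 = 1.691 × 10^7 m³
Confined: ΔV_c = S × A × Δh_c = 3.9 × 10^-5 × 9.267 × 10^7 × 28 = 1.012 × 10^5 m³
Total ΔV = 1.691 × 10^7 + 1.012 × 10^5 = 1.701 × 10^7 m³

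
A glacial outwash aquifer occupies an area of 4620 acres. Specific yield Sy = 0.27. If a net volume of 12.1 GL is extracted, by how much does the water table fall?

A = 4620 acres = 1.87 × 10^7 m²
ΔV = 12.1 GL = 1.21 × 10^7 m³
Δh = ΔV / (Sy × A) = 1.21 × 10^7 m³ / (0.27 × 1.87 × 10^7 m²) = 2.397 m

Δh ≈ 2.4 m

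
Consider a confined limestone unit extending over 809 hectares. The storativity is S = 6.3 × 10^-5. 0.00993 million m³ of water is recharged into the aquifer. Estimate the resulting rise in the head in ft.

Δh ≈ 63.9 ft

A = 809 hectares = 8.09 × 10^6 m²
ΔV = 0.00993 million m³ = 9930 m³
Δh = ΔV / (S × A) = 9930 m³ / (6.3 × 10^-5 × 8.09 × 10^6 m²) = 19.48 m
Δh = 19.48 m = 63.92 ft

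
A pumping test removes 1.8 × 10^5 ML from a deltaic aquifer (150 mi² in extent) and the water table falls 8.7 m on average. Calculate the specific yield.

A = 150 mi² = 3.885 × 10^8 m²
ΔV = 1.8 × 10^5 ML = 1.8 × 10^8 m³
Sy = ΔV / (A × Δh) = 1.8 × 10^8 m³ / (3.885 × 10^8 m² × 8.7 m) = 0.05326

Sy ≈ 0.053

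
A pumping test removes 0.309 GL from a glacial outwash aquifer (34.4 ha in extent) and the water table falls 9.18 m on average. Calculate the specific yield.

A = 34.4 ha = 3.44 × 10^5 m²
ΔV = 0.309 GL = 3.09 × 10^5 m³
Sy = ΔV / (A × Δh) = 3.09 × 10^5 m³ / (3.44 × 10^5 m² × 9.18 m) = 0.09785

Sy ≈ 0.098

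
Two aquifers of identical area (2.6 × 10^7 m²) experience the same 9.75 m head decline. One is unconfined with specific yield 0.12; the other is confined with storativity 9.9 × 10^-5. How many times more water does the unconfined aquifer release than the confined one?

ΔV_u / ΔV_c ≈ 1210

Unconfined: ΔV_u = Sy × A × Δh = 0.12 × 2.6 × 10^7 × 9.75 = 3.042 × 10^7 m³
Confined: ΔV_c = S × A × Δh = 9.9 × 10^-5 × 2.6 × 10^7 × 9.75 = 25100 m³
Ratio = ΔV_u / ΔV_c = Sy / S = 0.12 / 9.9 × 10^-5 = 1212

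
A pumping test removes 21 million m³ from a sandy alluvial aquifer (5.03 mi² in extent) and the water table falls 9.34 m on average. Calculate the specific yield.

Sy ≈ 0.17

A = 5.03 mi² = 1.303 × 10^7 m²
ΔV = 21 million m³ = 2.1 × 10^7 m³
Sy = ΔV / (A × Δh) = 2.1 × 10^7 m³ / (1.303 × 10^7 m² × 9.34 m) = 0.1726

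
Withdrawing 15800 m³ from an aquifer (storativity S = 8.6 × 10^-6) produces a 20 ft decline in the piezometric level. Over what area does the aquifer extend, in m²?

A ≈ 3.01 × 10^8 m²

Δh = 20 ft = 6.096 m
A = ΔV / (S × Δh) = 15800 / (8.6 × 10^-6 × 6.096) = 3.014 × 10^8 m²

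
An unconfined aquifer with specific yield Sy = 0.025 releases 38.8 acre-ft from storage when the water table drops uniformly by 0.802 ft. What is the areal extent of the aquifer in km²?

A ≈ 7.83 km²

Δh = 0.802 ft = 0.2444 m
ΔV = 38.8 acre-ft = 47860 m³
A = ΔV / (Sy × Δh) = 47860 / (0.025 × 0.2444) = 7.831 × 10^6 m²
A = 7.831 × 10^6 m² = 7.831 km²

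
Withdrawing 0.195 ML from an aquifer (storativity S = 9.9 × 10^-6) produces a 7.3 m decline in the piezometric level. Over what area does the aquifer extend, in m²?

ΔV = 0.195 ML = 195 m³
A = ΔV / (S × Δh) = 195 / (9.9 × 10^-6 × 7.3) = 2.698 × 10^6 m²

A ≈ 2.7 × 10^6 m²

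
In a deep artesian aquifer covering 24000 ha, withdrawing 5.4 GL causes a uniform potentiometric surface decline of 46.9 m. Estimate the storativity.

A = 24000 ha = 2.4 × 10^8 m²
ΔV = 5.4 GL = 5.4 × 10^6 m³
S = ΔV / (A × Δh) = 5.4 × 10^6 m³ / (2.4 × 10^8 m² × 46.9 m) = 4.797 × 10^-4

S ≈ 4.8 × 10^-4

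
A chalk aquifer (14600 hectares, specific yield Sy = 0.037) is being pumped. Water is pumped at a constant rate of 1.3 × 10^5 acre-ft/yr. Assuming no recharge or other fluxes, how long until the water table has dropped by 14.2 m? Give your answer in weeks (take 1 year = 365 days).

A = 14600 hectares = 1.46 × 10^8 m²
ΔV = Sy × A × Δh = 0.037 × 1.46 × 10^8 × 14.2 = 7.671 × 10^7 m³
Q = 1.3 × 10^5 acre-ft/yr = 4.393 × 10^5 m³/d
t = ΔV / Q = 7.671 × 10^7 m³ / 4.393 × 10^5 m³/d = 174.6 d
t = 174.6 d ≈ 24.94 weeks

t ≈ 24.9 weeks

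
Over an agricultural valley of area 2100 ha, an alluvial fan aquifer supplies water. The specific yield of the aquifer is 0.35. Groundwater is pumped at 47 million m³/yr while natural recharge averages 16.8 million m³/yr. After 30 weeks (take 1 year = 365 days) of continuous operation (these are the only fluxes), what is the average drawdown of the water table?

Δh ≈ 2.36 m

A = 2100 ha = 2.1 × 10^7 m²
Net abstraction = 47 − 16.8 = 30.2 million m³/yr
Q_net = 30.2 million m³/yr = 82740 m³/d
t = 30 weeks = 210 d
ΔV = Q × t = 82740 m³/d × 210 d = 1.738 × 10^7 m³
Δh = ΔV / (Sy × A) = 1.738 × 10^7 / (0.35 × 2.1 × 10^7) = 2.364 m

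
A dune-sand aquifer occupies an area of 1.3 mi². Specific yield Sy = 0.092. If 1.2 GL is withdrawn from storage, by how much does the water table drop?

Δh ≈ 3.87 m

A = 1.3 mi² = 3.367 × 10^6 m²
ΔV = 1.2 GL = 1.2 × 10^6 m³
Δh = ΔV / (Sy × A) = 1.2 × 10^6 m³ / (0.092 × 3.367 × 10^6 m²) = 3.874 m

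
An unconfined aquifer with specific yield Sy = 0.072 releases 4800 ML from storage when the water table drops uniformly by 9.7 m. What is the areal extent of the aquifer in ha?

ΔV = 4800 ML = 4.8 × 10^6 m³
A = ΔV / (Sy × Δh) = 4.8 × 10^6 / (0.072 × 9.7) = 6.873 × 10^6 m²
A = 6.873 × 10^6 m² = 687.3 ha

A ≈ 687 ha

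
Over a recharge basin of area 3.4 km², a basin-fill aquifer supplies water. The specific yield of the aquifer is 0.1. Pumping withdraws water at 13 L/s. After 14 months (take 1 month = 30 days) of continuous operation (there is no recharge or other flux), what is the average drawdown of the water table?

Δh ≈ 1.39 m

A = 3.4 km² = 3.4 × 10^6 m²
Q = 13 L/s = 1123 m³/d
t = 14 months = 420 d
ΔV = Q × t = 1123 m³/d × 420 d = 4.717 × 10^5 m³
Δh = ΔV / (Sy × A) = 4.717 × 10^5 / (0.1 × 3.4 × 10^6) = 1.387 m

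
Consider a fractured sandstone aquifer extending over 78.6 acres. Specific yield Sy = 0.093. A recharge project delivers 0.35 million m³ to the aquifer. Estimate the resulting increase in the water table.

Δh ≈ 11.8 m

A = 78.6 acres = 3.181 × 10^5 m²
ΔV = 0.35 million m³ = 3.5 × 10^5 m³
Δh = ΔV / (Sy × A) = 3.5 × 10^5 m³ / (0.093 × 3.181 × 10^5 m²) = 11.83 m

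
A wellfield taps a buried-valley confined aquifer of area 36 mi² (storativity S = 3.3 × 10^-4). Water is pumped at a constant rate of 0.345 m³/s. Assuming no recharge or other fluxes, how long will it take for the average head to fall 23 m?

A = 36 mi² = 9.324 × 10^7 m²
ΔV = S × A × Δh = 3.3 × 10^-4 × 9.324 × 10^7 × 23 = 7.077 × 10^5 m³
Q = 0.345 m³/s = 29810 m³/d
t = ΔV / Q = 7.077 × 10^5 m³ / 29810 m³/d = 23.74 d

t ≈ 23.7 days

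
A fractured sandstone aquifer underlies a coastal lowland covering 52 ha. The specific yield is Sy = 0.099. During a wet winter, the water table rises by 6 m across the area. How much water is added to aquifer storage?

A = 52 ha = 5.2 × 10^5 m²
ΔV = Sy × A × Δh = 0.099 × 5.2 × 10^5 m² × 6 m = 3.089 × 10^5 m³

ΔV ≈ 3.09 × 10^5 m³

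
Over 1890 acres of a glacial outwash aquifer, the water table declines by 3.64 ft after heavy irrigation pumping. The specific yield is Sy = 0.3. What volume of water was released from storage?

A = 1890 acres = 7.649 × 10^6 m²
Δh = 3.64 ft = 1.109 m
ΔV = Sy × A × Δh = 0.3 × 7.649 × 10^6 m² × 1.109 m = 2.546 × 10^6 m³

ΔV ≈ 2.55 × 10^6 m³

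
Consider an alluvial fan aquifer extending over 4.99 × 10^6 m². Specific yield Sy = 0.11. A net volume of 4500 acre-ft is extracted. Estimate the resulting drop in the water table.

Δh ≈ 10.1 m

ΔV = 4500 acre-ft = 5.551 × 10^6 m³
Δh = ΔV / (Sy × A) = 5.551 × 10^6 m³ / (0.11 × 4.99 × 10^6 m²) = 10.11 m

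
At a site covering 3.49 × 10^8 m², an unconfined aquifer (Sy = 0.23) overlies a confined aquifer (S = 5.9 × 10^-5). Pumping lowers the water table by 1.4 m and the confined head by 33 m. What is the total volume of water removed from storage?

ΔV ≈ 1.13 × 10^8 m³

Unconfined: ΔV_u = Sy × A × Δh_u = 0.23 × 3.49 × 10^8 × 1.4 = 1.124 × 10^8 m³
Confined: ΔV_c = S × A × Δh_c = 5.9 × 10^-5 × 3.49 × 10^8 × 33 = 6.795 × 10^5 m³
Total ΔV = 1.124 × 10^8 + 6.795 × 10^5 = 1.131 × 10^8 m³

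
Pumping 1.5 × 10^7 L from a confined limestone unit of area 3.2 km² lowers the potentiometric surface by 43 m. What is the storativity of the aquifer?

A = 3.2 km² = 3.2 × 10^6 m²
ΔV = 1.5 × 10^7 L = 15000 m³
S = ΔV / (A × Δh) = 15000 m³ / (3.2 × 10^6 m² × 43 m) = 1.09 × 10^-4

S ≈ 1.1 × 10^-4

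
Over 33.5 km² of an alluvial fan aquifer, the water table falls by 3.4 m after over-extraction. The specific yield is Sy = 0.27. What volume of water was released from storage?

ΔV ≈ 3.08 × 10^7 m³

A = 33.5 km² = 3.35 × 10^7 m²
ΔV = Sy × A × Δh = 0.27 × 3.35 × 10^7 m² × 3.4 m = 3.075 × 10^7 m³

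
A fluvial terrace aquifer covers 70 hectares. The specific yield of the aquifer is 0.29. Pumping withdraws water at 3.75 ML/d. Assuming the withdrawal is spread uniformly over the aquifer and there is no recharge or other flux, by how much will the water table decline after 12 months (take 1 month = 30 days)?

A = 70 hectares = 7 × 10^5 m²
Q = 3.75 ML/d = 3750 m³/d
t = 12 months = 360 d
ΔV = Q × t = 3750 m³/d × 360 d = 1.35 × 10^6 m³
Δh = ΔV / (Sy × A) = 1.35 × 10^6 / (0.29 × 7 × 10^5) = 6.65 m

Δh ≈ 6.65 m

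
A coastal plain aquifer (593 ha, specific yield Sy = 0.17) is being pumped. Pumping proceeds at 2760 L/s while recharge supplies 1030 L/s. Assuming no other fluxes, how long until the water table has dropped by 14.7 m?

A = 593 ha = 5.93 × 10^6 m²
ΔV = Sy × A × Δh = 0.17 × 5.93 × 10^6 × 14.7 = 1.482 × 10^7 m³
Net withdrawal = 2760 − 1030 = 1730 L/s = 1.495 × 10^5 m³/d
t = ΔV / Q = 1.482 × 10^7 m³ / 1.495 × 10^5 m³/d = 99.14 d

t ≈ 99.1 days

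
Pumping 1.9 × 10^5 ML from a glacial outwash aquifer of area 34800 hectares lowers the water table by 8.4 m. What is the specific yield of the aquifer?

Sy ≈ 0.065

A = 34800 hectares = 3.48 × 10^8 m²
ΔV = 1.9 × 10^5 ML = 1.9 × 10^8 m³
Sy = ΔV / (A × Δh) = 1.9 × 10^8 m³ / (3.48 × 10^8 m² × 8.4 m) = 0.065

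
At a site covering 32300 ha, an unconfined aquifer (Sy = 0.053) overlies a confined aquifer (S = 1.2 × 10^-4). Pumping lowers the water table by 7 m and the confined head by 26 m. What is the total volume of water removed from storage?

A = 32300 ha = 3.23 × 10^8 m²
Unconfined: ΔV_u = Sy × A × Δh_u = 0.053 × 3.23 × 10^8 × 7 = 1.198 × 10^8 m³
Confined: ΔV_c = S × A × Δh_c = 1.2 × 10^-4 × 3.23 × 10^8 × 26 = 1.008 × 10^6 m³
Total ΔV = 1.198 × 10^8 + 1.008 × 10^6 = 1.208 × 10^8 m³

ΔV ≈ 1.21 × 10^8 m³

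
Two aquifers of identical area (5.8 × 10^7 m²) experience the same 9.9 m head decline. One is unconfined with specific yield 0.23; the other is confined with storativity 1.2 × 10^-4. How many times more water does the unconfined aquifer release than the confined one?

Unconfined: ΔV_u = Sy × A × Δh = 0.23 × 5.8 × 10^7 × 9.9 = 1.321 × 10^8 m³
Confined: ΔV_c = S × A × Δh = 1.2 × 10^-4 × 5.8 × 10^7 × 9.9 = 68900 m³
Ratio = ΔV_u / ΔV_c = Sy / S = 0.23 / 1.2 × 10^-4 = 1917

ΔV_u / ΔV_c ≈ 1920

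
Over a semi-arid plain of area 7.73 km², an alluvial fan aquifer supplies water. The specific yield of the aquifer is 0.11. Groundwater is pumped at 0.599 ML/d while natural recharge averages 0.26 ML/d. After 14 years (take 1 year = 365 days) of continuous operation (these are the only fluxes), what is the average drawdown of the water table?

A = 7.73 km² = 7.73 × 10^6 m²
Net abstraction = 0.599 − 0.26 = 0.339 ML/d
Q_net = 0.339 ML/d = 339 m³/d
t = 14 years = 5110 d
ΔV = Q × t = 339 m³/d × 5110 d = 1.732 × 10^6 m³
Δh = ΔV / (Sy × A) = 1.732 × 10^6 / (0.11 × 7.73 × 10^6) = 2.037 m

Δh ≈ 2.04 m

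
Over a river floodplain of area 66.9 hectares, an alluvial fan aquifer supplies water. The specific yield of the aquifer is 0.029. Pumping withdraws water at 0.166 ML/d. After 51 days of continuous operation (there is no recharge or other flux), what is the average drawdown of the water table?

A = 66.9 hectares = 6.69 × 10^5 m²
Q = 0.166 ML/d = 166 m³/d
ΔV = Q × t = 166 m³/d × 51 d = 8466 m³
Δh = ΔV / (Sy × A) = 8466 / (0.029 × 6.69 × 10^5) = 0.4364 m

Δh ≈ 0.436 m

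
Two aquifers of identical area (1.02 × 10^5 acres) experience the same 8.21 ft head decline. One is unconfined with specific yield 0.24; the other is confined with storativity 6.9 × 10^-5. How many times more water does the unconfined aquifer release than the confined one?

A = 1.02 × 10^5 acres = 4.128 × 10^8 m²
Δh = 8.21 ft = 2.502 m
Unconfined: ΔV_u = Sy × A × Δh = 0.24 × 4.128 × 10^8 × 2.502 = 2.479 × 10^8 m³
Confined: ΔV_c = S × A × Δh = 6.9 × 10^-5 × 4.128 × 10^8 × 2.502 = 71270 m³
Ratio = ΔV_u / ΔV_c = Sy / S = 0.24 / 6.9 × 10^-5 = 3478

ΔV_u / ΔV_c ≈ 3480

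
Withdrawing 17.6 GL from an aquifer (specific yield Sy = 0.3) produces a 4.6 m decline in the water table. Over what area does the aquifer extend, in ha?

A ≈ 1280 ha

ΔV = 17.6 GL = 1.76 × 10^7 m³
A = ΔV / (Sy × Δh) = 1.76 × 10^7 / (0.3 × 4.6) = 1.275 × 10^7 m²
A = 1.275 × 10^7 m² = 1275 ha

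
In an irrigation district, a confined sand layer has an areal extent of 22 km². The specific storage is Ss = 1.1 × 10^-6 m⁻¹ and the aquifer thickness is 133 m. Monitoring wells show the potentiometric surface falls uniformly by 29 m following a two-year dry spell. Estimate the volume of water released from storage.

ΔV ≈ 93300 m³

S = Ss × b = 1.1 × 10^-6 m⁻¹ × 133 m = 1.463 × 10^-4
A = 22 km² = 2.2 × 10^7 m²
ΔV = S × A × Δh = 1.463 × 10^-4 × 2.2 × 10^7 m² × 29 m = 93340 m³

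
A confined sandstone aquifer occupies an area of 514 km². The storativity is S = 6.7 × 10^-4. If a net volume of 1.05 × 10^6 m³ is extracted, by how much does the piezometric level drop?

A = 514 km² = 5.14 × 10^8 m²
Δh = ΔV / (S × A) = 1.05 × 10^6 m³ / (6.7 × 10^-4 × 5.14 × 10^8 m²) = 3.049 m

Δh ≈ 3.05 m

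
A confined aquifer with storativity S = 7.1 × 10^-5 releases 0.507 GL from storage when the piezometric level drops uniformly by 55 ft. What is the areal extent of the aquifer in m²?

A ≈ 4.26 × 10^8 m²

Δh = 55 ft = 16.76 m
ΔV = 0.507 GL = 5.07 × 10^5 m³
A = ΔV / (S × Δh) = 5.07 × 10^5 / (7.1 × 10^-5 × 16.76) = 4.26 × 10^8 m²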